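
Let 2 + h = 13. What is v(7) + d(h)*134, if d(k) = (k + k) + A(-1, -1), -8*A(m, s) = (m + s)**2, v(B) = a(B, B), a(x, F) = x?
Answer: 2888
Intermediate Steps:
v(B) = B
A(m, s) = -(m + s)**2/8
h = 11 (h = -2 + 13 = 11)
d(k) = -1/2 + 2*k (d(k) = (k + k) - (-1 - 1)**2/8 = 2*k - 1/8*(-2)**2 = 2*k - 1/8*4 = 2*k - 1/2 = -1/2 + 2*k)
v(7) + d(h)*134 = 7 + (-1/2 + 2*11)*134 = 7 + (-1/2 + 22)*134 = 7 + (43/2)*134 = 7 + 2881 = 2888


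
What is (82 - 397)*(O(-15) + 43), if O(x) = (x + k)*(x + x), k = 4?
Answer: -117495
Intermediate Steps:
O(x) = 2*x*(4 + x) (O(x) = (x + 4)*(x + x) = (4 + x)*(2*x) = 2*x*(4 + x))
(82 - 397)*(O(-15) + 43) = (82 - 397)*(2*(-15)*(4 - 15) + 43) = -315*(2*(-15)*(-11) + 43) = -315*(330 + 43) = -315*373 = -117495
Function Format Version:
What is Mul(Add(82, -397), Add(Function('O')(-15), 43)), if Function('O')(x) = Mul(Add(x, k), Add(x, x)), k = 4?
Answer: -117495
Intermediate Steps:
Function('O')(x) = Mul(2, x, Add(4, x)) (Function('O')(x) = Mul(Add(x, 4), Add(x, x)) = Mul(Add(4, x), Mul(2, x)) = Mul(2, x, Add(4, x)))
Mul(Add(82, -397), Add(Function('O')(-15), 43)) = Mul(Add(82, -397), Add(Mul(2, -15, Add(4, -15)), 43)) = Mul(-315, Add(Mul(2, -15, -11), 43)) = Mul(-315, Add(330, 43)) = Mul(-315, 373) = -117495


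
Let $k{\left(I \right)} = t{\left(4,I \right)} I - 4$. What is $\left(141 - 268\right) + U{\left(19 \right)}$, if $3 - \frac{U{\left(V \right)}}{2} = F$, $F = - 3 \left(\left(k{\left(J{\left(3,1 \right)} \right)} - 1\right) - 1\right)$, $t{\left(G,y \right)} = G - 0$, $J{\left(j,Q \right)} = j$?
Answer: $-85$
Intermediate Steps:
$t{\left(G,y \right)} = G$ ($t{\left(G,y \right)} = G + 0 = G$)
$k{\left(I \right)} = -4 + 4 I$ ($k{\left(I \right)} = 4 I - 4 = -4 + 4 I$)
$F = -18$ ($F = - 3 \left(\left(\left(-4 + 4 \cdot 3\right) - 1\right) - 1\right) = - 3 \left(\left(\left(-4 + 12\right) - 1\right) - 1\right) = - 3 \left(\left(8 - 1\right) - 1\right) = - 3 \left(7 - 1\right) = \left(-3\right) 6 = -18$)
$U{\left(V \right)} = 42$ ($U{\left(V \right)} = 6 - -36 = 6 + 36 = 42$)
$\left(141 - 268\right) + U{\left(19 \right)} = \left(141 - 268\right) + 42 = -127 + 42 = -85$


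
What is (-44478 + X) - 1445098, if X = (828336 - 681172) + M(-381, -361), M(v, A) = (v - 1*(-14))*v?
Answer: -1202585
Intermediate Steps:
M(v, A) = v*(14 + v) (M(v, A) = (v + 14)*v = (14 + v)*v = v*(14 + v))
X = 286991 (X = (828336 - 681172) - 381*(14 - 381) = 147164 - 381*(-367) = 147164 + 139827 = 286991)
(-44478 + X) - 1445098 = (-44478 + 286991) - 1445098 = 242513 - 1445098 = -1202585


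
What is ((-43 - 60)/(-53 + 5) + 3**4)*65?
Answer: 259415/48 ≈ 5404.5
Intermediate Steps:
((-43 - 60)/(-53 + 5) + 3**4)*65 = (-103/(-48) + 81)*65 = (-103*(-1/48) + 81)*65 = (103/48 + 81)*65 = (3991/48)*65 = 259415/48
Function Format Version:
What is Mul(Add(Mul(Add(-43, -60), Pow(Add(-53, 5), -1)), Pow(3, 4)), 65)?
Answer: Rational(259415, 48) ≈ 5404.5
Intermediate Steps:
Mul(Add(Mul(Add(-43, -60), Pow(Add(-53, 5), -1)), Pow(3, 4)), 65) = Mul(Add(Mul(-103, Pow(-48, -1)), 81), 65) = Mul(Add(Mul(-103, Rational(-1, 48)), 81), 65) = Mul(Add(Rational(103, 48), 81), 65) = Mul(Rational(3991, 48), 65) = Rational(259415, 48)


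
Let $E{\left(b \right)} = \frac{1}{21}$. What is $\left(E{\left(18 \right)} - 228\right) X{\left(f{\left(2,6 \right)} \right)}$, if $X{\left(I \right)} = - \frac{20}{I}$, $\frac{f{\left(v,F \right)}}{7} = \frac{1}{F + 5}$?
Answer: $\frac{1053140}{147} \approx 7164.2$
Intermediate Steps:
$f{\left(v,F \right)} = \frac{7}{5 + F}$ ($f{\left(v,F \right)} = \frac{7}{F + 5} = \frac{7}{5 + F}$)
$E{\left(b \right)} = \frac{1}{21}$
$\left(E{\left(18 \right)} - 228\right) X{\left(f{\left(2,6 \right)} \right)} = \left(\frac{1}{21} - 228\right) \left(- \frac{20}{7 \frac{1}{5 + 6}}\right) = - \frac{4787 \left(- \frac{20}{7 \cdot \frac{1}{11}}\right)}{21} = - \frac{4787 \left(- \frac{20}{\frac{7}{11}}\right)}{21} = - \frac{4787 \left(\left(-20\right) \frac{11}{7}\right)}{21} = \left(- \frac{4787}{21}\right) \left(- \frac{220}{7}\right) = \frac{1053140}{147}$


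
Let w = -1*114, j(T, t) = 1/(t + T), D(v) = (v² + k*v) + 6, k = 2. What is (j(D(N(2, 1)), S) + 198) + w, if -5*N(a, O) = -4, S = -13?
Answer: 9971/119 ≈ 83.790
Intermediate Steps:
N(a, O) = ⅘ (N(a, O) = -⅕*(-4) = ⅘)
D(v) = 6 + v² + 2*v (D(v) = (v² + 2*v) + 6 = 6 + v² + 2*v)
j(T, t) = 1/(T + t)
w = -114
(j(D(N(2, 1)), S) + 198) + w = (1/((6 + (⅘)² + 2*(⅘)) - 13) + 198) - 114 = (1/((6 + 16/25 + 8/5) - 13) + 198) - 114 = (1/(206/25 - 13) + 198) - 114 = (1/(-119/25) + 198) - 114 = (-25/119 + 198) - 114 = 23537/119 - 114 = 9971/119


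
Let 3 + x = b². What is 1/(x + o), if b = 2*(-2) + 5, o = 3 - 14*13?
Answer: -1/181 ≈ -0.0055249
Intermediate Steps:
o = -179 (o = 3 - 182 = -179)
b = 1 (b = -4 + 5 = 1)
x = -2 (x = -3 + 1² = -3 + 1 = -2)
1/(x + o) = 1/(-2 - 179) = 1/(-181) = -1/181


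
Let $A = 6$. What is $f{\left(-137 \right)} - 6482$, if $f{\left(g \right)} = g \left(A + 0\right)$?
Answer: $-7304$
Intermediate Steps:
$f{\left(g \right)} = 6 g$ ($f{\left(g \right)} = g \left(6 + 0\right) = g 6 = 6 g$)
$f{\left(-137 \right)} - 6482 = 6 \left(-137\right) - 6482 = -822 - 6482 = -7304$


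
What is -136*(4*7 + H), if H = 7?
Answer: -4760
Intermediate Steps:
-136*(4*7 + H) = -136*(4*7 + 7) = -136*(28 + 7) = -136*35 = -4760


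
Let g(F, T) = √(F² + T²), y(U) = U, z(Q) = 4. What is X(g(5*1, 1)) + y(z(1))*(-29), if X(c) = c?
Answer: -116 + √26 ≈ -110.90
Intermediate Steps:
X(g(5*1, 1)) + y(z(1))*(-29) = √((5*1)² + 1²) + 4*(-29) = √(5² + 1) - 116 = √(25 + 1) - 116 = √26 - 116 = -116 + √26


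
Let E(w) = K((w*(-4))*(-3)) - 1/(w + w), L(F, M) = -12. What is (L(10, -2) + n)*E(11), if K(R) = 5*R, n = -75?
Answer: -1263153/22 ≈ -57416.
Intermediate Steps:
E(w) = 60*w - 1/(2*w) (E(w) = 5*((w*(-4))*(-3)) - 1/(w + w) = 5*(-4*w*(-3)) - 1/(2*w) = 5*(12*w) - 1/(2*w) = 60*w - 1/(2*w))
(L(10, -2) + n)*E(11) = (-12 - 75)*(60*11 - ½/11) = -87*(660 - ½*1/11) = -87*(660 - 1/22) = -87*14519/22 = -1263153/22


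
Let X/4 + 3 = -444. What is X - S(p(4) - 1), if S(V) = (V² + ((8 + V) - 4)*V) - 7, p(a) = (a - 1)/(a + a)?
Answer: -56937/32 ≈ -1779.3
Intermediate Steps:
X = -1788 (X = -12 + 4*(-444) = -12 - 1776 = -1788)
p(a) = (-1 + a)/(2*a) (p(a) = (-1 + a)/((2*a)) = (-1 + a)*(1/(2*a)) = (-1 + a)/(2*a))
S(V) = -7 + V² + V*(4 + V) (S(V) = (V² + (4 + V)*V) - 7 = (V² + V*(4 + V)) - 7 = -7 + V² + V*(4 + V))
X - S(p(4) - 1) = -1788 - (-7 + 2*((½)*(-1 + 4)/4 - 1)² + 4*((½)*(-1 + 4)/4 - 1)) = -1788 - (-7 + 2*((½)*(¼)*3 - 1)² + 4*((½)*(¼)*3 - 1)) = -1788 - (-7 + 2*(3/8 - 1)² + 4*(3/8 - 1)) = -1788 - (-7 + 2*(-5/8)² + 4*(-5/8)) = -1788 - (-7 + 2*(25/64) - 5/2) = -1788 - (-7 + 25/32 - 5/2) = -1788 - 1*(-279/32) = -1788 + 279/32 = -56937/32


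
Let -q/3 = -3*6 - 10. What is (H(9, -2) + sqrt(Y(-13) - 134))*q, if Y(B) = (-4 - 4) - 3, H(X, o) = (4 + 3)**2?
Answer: 4116 + 84*I*sqrt(145) ≈ 4116.0 + 1011.5*I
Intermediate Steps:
H(X, o) = 49 (H(X, o) = 7**2 = 49)
Y(B) = -11 (Y(B) = -8 - 3 = -11)
q = 84 (q = -3*(-3*6 - 10) = -3*(-18 - 10) = -3*(-28) = 84)
(H(9, -2) + sqrt(Y(-13) - 134))*q = (49 + sqrt(-11 - 134))*84 = (49 + sqrt(-145))*84 = (49 + I*sqrt(145))*84 = 4116 + 84*I*sqrt(145)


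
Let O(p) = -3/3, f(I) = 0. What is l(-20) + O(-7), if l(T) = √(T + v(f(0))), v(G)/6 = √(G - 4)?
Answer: -1 + 2*√(-5 + 3*I) ≈ 0.28915 + 4.6542*I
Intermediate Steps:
v(G) = 6*√(-4 + G) (v(G) = 6*√(G - 4) = 6*√(-4 + G))
O(p) = -1 (O(p) = -3*⅓ = -1)
l(T) = √(T + 12*I) (l(T) = √(T + 6*√(-4 + 0)) = √(T + 6*√(-4)) = √(T + 6*(2*I)) = √(T + 12*I))
l(-20) + O(-7) = √(-20 + 12*I) - 1 = -1 + √(-20 + 12*I)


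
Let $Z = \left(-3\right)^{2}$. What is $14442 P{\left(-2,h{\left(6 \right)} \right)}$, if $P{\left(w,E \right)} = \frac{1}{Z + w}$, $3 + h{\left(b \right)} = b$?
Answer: $\frac{14442}{7} \approx 2063.1$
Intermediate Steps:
$Z = 9$
$h{\left(b \right)} = -3 + b$
$P{\left(w,E \right)} = \frac{1}{9 + w}$
$14442 P{\left(-2,h{\left(6 \right)} \right)} = \frac{14442}{9 - 2} = \frac{14442}{7}$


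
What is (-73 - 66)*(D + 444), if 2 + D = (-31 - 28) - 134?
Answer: -34611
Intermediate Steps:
D = -195 (D = -2 + ((-31 - 28) - 134) = -2 + (-59 - 134) = -2 - 193 = -195)
(-73 - 66)*(D + 444) = (-73 - 66)*(-195 + 444) = -139*249 = -34611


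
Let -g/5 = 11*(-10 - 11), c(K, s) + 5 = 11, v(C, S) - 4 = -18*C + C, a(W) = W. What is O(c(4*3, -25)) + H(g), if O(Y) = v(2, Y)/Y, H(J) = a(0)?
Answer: -5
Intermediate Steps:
v(C, S) = 4 - 17*C (v(C, S) = 4 + (-18*C + C) = 4 - 17*C)
c(K, s) = 6 (c(K, s) = -5 + 11 = 6)
g = 1155 (g = -55*(-10 - 11) = -55*(-21) = -5*(-231) = 1155)
H(J) = 0
O(Y) = -30/Y (O(Y) = (4 - 17*2)/Y = (4 - 34)/Y = -30/Y)
O(c(4*3, -25)) + H(g) = -30/6 + 0 = -30*⅙ + 0 = -5 + 0 = -5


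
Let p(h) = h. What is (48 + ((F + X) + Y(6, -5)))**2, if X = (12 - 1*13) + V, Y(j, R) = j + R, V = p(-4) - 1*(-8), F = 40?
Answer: 8464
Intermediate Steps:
V = 4 (V = -4 - 1*(-8) = -4 + 8 = 4)
Y(j, R) = R + j
X = 3 (X = (12 - 1*13) + 4 = (12 - 13) + 4 = -1 + 4 = 3)
(48 + ((F + X) + Y(6, -5)))**2 = (48 + ((40 + 3) + (-5 + 6)))**2 = (48 + (43 + 1))**2 = (48 + 44)**2 = 92**2 = 8464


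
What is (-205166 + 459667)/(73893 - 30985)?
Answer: 254501/42908 ≈ 5.9313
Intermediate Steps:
(-205166 + 459667)/(73893 - 30985) = 254501/42908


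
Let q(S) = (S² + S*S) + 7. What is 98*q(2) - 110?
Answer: 1360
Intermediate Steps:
q(S) = 7 + 2*S² (q(S) = (S² + S²) + 7 = 2*S² + 7 = 7 + 2*S²)
98*q(2) - 110 = 98*(7 + 2*2²) - 110 = 98*(7 + 2*4) - 110 = 98*(7 + 8) - 110 = 98*15 - 110 = 1470 - 110 = 1360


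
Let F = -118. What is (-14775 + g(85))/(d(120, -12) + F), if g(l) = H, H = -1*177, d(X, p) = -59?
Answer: 4984/59 ≈ 84.475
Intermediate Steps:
H = -177
g(l) = -177
(-14775 + g(85))/(d(120, -12) + F) = (-14775 - 177)/(-59 - 118) = -14952/(-177) = -14952*(-1/177) = 4984/59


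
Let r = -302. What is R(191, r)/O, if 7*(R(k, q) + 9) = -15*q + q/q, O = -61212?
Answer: -1117/107121 ≈ -0.010427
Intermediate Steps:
R(k, q) = -62/7 - 15*q/7 (R(k, q) = -9 + (-15*q + q/q)/7 = -9 + (-15*q + 1)/7 = -9 + (1 - 15*q)/7 = -9 + (1/7 - 15*q/7) = -62/7 - 15*q/7)
R(191, r)/O = (-62/7 - 15/7*(-302))/(-61212) = (-62/7 + 4530/7)*(-1/61212) = (4468/7)*(-1/61212) = -1117/107121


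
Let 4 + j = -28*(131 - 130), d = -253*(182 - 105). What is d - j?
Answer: -19449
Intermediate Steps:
d = -19481 (d = -253*77 = -19481)
j = -32 (j = -4 - 28*(131 - 130) = -4 - 28*1 = -4 - 28 = -32)
d - j = -19481 - 1*(-32) = -19481 + 32 = -19449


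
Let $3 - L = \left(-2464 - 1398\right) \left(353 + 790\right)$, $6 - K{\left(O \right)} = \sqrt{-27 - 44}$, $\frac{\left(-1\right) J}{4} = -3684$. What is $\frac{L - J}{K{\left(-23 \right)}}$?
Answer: $\frac{26397198}{107} + \frac{4399533 i \sqrt{71}}{107} \approx 2.467 \cdot 10^{5} + 3.4646 \cdot 10^{5} i$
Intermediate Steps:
$J = 14736$ ($J = \left(-4\right) \left(-3684\right) = 14736$)
$K{\left(O \right)} = 6 - i \sqrt{71}$ ($K{\left(O \right)} = 6 - \sqrt{-27 - 44} = 6 - \sqrt{-71} = 6 - i \sqrt{71}$)
$L = 4414269$ ($L = 3 - \left(-2464 - 1398\right) \left(353 + 790\right) = 3 - \left(-3862\right) 1143 = 3 - -4414266 = 3 + 4414266 = 4414269$)
$\frac{L - J}{K{\left(-23 \right)}} = \frac{4414269 - 14736}{6 - i \sqrt{71}} = \frac{4399533}{6 - i \sqrt{71}}$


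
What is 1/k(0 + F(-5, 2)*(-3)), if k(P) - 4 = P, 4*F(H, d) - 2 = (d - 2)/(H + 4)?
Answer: 2/5 ≈ 0.40000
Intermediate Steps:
F(H, d) = 1/2 + (-2 + d)/(4*(4 + H)) (F(H, d) = 1/2 + ((d - 2)/(H + 4))/4 = 1/2 + ((-2 + d)/(4 + H))/4 = 1/2 + (-2 + d)/(4*(4 + H)))
k(P) = 4 + P
1/k(0 + F(-5, 2)*(-3)) = 1/(4 + (0 + ((6 + 2 + 2*(-5))/(4*(4 - 5)))*(-3))) = 1/(4 + (0 + ((1/4)*(6 + 2 - 10)/(-1))*(-3))) = 1/(4 + (0 + ((1/4)*(-1)*(-2))*(-3))) = 1/(4 + (0 + (1/2)*(-3))) = 1/(4 + (0 - 3/2)) = 1/(4 - 3/2) = 1/(5/2) = 2/5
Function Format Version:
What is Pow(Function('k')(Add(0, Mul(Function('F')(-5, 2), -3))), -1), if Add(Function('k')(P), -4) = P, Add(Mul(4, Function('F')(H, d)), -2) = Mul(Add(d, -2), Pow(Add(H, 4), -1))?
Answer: Rational(2, 5) ≈ 0.40000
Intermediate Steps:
Function('F')(H, d) = Add(Rational(1, 2), Mul(Rational(1, 4), Pow(Add(4, H), -1), Add(-2, d))) (Function('F')(H, d) = Add(Rational(1, 2), Mul(Rational(1, 4), Mul(Add(d, -2), Pow(Add(H, 4), -1)))) = Add(Rational(1, 2), Mul(Rational(1, 4), Mul(Add(-2, d), Pow(Add(4, H), -1)))) = Add(Rational(1, 2), Mul(Rational(1, 4), Mul(Pow(Add(4, H), -1), Add(-2, d)))) = Add(Rational(1, 2), Mul(Rational(1, 4), Pow(Add(4, H), -1), Add(-2, d))))
Function('k')(P) = Add(4, P)
Pow(Function('k')(Add(0, Mul(Function('F')(-5, 2), -3))), -1) = Pow(Add(4, Add(0, Mul(Mul(Rational(1, 4), Pow(Add(4, -5), -1), Add(6, 2, Mul(2, -5))), -3))), -1) = Pow(Add(4, Add(0, Mul(Mul(Rational(1, 4), Pow(-1, -1), Add(6, 2, -10)), -3))), -1) = Pow(Add(4, Add(0, Mul(Mul(Rational(1, 4), -1, -2), -3))), -1) = Pow(Add(4, Add(0, Mul(Rational(1, 2), -3))), -1) = Pow(Add(4, Add(0, Rational(-3, 2))), -1) = Pow(Add(4, Rational(-3, 2)), -1) = Pow(Rational(5, 2), -1) = Rational(2, 5)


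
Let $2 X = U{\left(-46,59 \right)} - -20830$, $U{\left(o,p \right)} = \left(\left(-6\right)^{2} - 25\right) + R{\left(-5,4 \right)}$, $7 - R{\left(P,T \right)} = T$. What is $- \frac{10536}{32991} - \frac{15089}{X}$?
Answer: $- \frac{202535797}{114610734} \approx -1.7672$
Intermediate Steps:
$R{\left(P,T \right)} = 7 - T$
$U{\left(o,p \right)} = 14$ ($U{\left(o,p \right)} = \left(\left(-6\right)^{2} - 25\right) + \left(7 - 4\right) = \left(36 - 25\right) + \left(7 - 4\right) = 11 + 3 = 14$)
$X = 10422$ ($X = \frac{14 - -20830}{2} = \frac{14 + 20830}{2} = \frac{1}{2} \cdot 20844 = 10422$)
$- \frac{10536}{32991} - \frac{15089}{X} = - \frac{10536}{32991} - \frac{15089}{10422} = \left(-10536\right) \frac{1}{32991} - \frac{15089}{10422} = - \frac{3512}{10997} - \frac{15089}{10422} = - \frac{202535797}{114610734}$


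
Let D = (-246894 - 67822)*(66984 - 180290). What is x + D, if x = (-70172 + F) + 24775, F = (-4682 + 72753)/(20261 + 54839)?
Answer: 2678003344062971/75100 ≈ 3.5659e+10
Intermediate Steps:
F = 68071/75100 ≈ 0.90640
x = -3409246629/75100 (x = (-70172 + 68071/75100) + 24775 = -5269849129/75100 + 24775 = -3409246629/75100 ≈ -45396.)
D = 35659211096 (D = -314716*(-113306) = 35659211096)
x + D = -3409246629/75100 + 35659211096 = 2678003344062971/75100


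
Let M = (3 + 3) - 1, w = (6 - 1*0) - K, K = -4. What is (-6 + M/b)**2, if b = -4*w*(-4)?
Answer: 36481/1024 ≈ 35.626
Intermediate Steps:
w = 10 (w = (6 - 1*0) - 1*(-4) = (6 + 0) + 4 = 6 + 4 = 10)
M = 5 (M = 6 - 1 = 5)
b = 160 (b = -4*10*(-4) = -40*(-4) = 160)
(-6 + M/b)**2 = (-6 + 5/160)**2 = (-6 + 5*(1/160))**2 = (-6 + 1/32)**2 = (-191/32)**2 = 36481/1024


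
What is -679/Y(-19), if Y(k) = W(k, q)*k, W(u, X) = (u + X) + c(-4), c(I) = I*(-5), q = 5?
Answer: 679/114 ≈ 5.9561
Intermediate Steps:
c(I) = -5*I
W(u, X) = 20 + X + u (W(u, X) = (u + X) - 5*(-4) = (X + u) + 20 = 20 + X + u)
Y(k) = k*(25 + k) (Y(k) = (20 + 5 + k)*k = (25 + k)*k = k*(25 + k))
-679/Y(-19) = -679*(-1/(19*(25 - 19))) = -679/((-19*6)) = -679/(-114) = -679*(-1/114) = 679/114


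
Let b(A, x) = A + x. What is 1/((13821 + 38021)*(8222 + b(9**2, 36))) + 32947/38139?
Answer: 14243332038925/16487887794882 ≈ 0.86387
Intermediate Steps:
1/((13821 + 38021)*(8222 + b(9**2, 36))) + 32947/38139 = 1/((13821 + 38021)*(8222 + (9**2 + 36))) + 32947/38139 = 1/(51842*(8222 + (81 + 36))) + 32947*(1/38139) = 1/(51842*(8222 + 117)) + 32947/38139 = (1/51842)/8339 + 32947/38139 = (1/51842)*(1/8339) + 32947/38139 = 1/432310438 + 32947/38139 = 14243332038925/16487887794882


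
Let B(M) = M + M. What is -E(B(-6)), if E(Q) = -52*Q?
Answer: -624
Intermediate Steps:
B(M) = 2*M
-E(B(-6)) = -(-52)*2*(-6) = -(-52)*(-12) = -1*624 = -624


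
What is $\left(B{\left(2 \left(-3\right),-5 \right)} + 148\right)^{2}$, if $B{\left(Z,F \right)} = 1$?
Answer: $22201$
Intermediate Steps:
$\left(B{\left(2 \left(-3\right),-5 \right)} + 148\right)^{2} = \left(1 + 148\right)^{2} = 149^{2} = 22201$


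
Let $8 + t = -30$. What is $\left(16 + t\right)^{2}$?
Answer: $484$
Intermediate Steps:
$t = -38$ ($t = -8 - 30 = -38$)
$\left(16 + t\right)^{2} = \left(16 - 38\right)^{2} = \left(-22\right)^{2} = 484$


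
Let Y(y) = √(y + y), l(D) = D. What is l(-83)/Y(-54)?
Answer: 83*I*√3/18 ≈ 7.9867*I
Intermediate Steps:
Y(y) = √2*√y (Y(y) = √(2*y) = √2*√y)
l(-83)/Y(-54) = -83*(-I*√3/18) = -(-83)*I*√3/18 = 83*I*√3/18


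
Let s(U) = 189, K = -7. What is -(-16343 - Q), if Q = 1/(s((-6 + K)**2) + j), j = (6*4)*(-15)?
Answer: 2794652/171 ≈ 16343.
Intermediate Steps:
j = -360 (j = 24*(-15) = -360)
Q = -1/171 (Q = 1/(189 - 360) = 1/(-171) = -1/171 ≈ -0.0058480)
-(-16343 - Q) = -(-16343 - 1*(-1/171)) = -(-16343 + 1/171) = -1*(-2794652/171) = 2794652/171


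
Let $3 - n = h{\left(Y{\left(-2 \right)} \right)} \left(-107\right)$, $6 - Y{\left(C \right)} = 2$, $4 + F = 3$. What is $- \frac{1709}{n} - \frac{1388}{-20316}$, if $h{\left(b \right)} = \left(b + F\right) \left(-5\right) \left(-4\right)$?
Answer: $- \frac{2150410}{10874139} \approx -0.19775$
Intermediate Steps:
$F = -1$ ($F = -4 + 3 = -1$)
$Y{\left(C \right)} = 4$ ($Y{\left(C \right)} = 6 - 2 = 4$)
$h{\left(b \right)} = -20 + 20 b$ ($h{\left(b \right)} = \left(b - 1\right) \left(-5\right) \left(-4\right) = \left(-1 + b\right) \left(-5\right) \left(-4\right) = \left(5 - 5 b\right) \left(-4\right) = -20 + 20 b$)
$n = 6423$ ($n = 3 - \left(-20 + 20 \cdot 4\right) \left(-107\right) = 3 - \left(-20 + 80\right) \left(-107\right) = 3 - 60 \left(-107\right) = 3 - -6420 = 3 + 6420 = 6423$)
$- \frac{1709}{n} - \frac{1388}{-20316} = - \frac{1709}{6423} - \frac{1388}{-20316} = \left(-1709\right) \frac{1}{6423} - - \frac{347}{5079} = - \frac{1709}{6423} + \frac{347}{5079} = - \frac{2150410}{10874139}$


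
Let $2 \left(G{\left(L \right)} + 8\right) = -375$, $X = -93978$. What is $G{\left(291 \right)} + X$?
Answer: $- \frac{188347}{2} \approx -94174.0$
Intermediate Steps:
$G{\left(L \right)} = - \frac{391}{2}$ ($G{\left(L \right)} = -8 + \frac{1}{2} \left(-375\right) = -8 - \frac{375}{2} = - \frac{391}{2}$)
$G{\left(291 \right)} + X = - \frac{391}{2} - 93978 = - \frac{188347}{2}$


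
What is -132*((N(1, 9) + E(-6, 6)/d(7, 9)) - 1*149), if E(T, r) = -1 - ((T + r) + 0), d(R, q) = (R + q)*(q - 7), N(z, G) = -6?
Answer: 163713/8 ≈ 20464.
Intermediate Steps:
d(R, q) = (-7 + q)*(R + q) (d(R, q) = (R + q)*(-7 + q) = (-7 + q)*(R + q))
E(T, r) = -1 - T - r (E(T, r) = -1 - (T + r) = -1 + (-T - r) = -1 - T - r)
-132*((N(1, 9) + E(-6, 6)/d(7, 9)) - 1*149) = -132*((-6 + (-1 - 1*(-6) - 1*6)/(9² - 7*7 - 7*9 + 7*9)) - 1*149) = -132*((-6 + (-1 + 6 - 6)/(81 - 49 - 63 + 63)) - 149) = -132*((-6 - 1/32) - 149) = -132*(-193/32 - 149) = -132*(-4961/32) = 163713/8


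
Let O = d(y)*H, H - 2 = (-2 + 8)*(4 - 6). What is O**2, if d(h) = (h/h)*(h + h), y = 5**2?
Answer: 250000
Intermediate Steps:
y = 25
H = -10 (H = 2 + (-2 + 8)*(4 - 6) = 2 + 6*(-2) = 2 - 12 = -10)
d(h) = 2*h (d(h) = 1*(2*h) = 2*h)
O = -500 (O = (2*25)*(-10) = 50*(-10) = -500)
O**2 = (-500)**2 = 250000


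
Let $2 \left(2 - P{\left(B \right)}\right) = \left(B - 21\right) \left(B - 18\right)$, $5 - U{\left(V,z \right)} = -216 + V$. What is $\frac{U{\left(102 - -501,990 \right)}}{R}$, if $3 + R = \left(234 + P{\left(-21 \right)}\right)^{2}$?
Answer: $- \frac{191}{169943} \approx -0.0011239$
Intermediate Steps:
$U{\left(V,z \right)} = 221 - V$ ($U{\left(V,z \right)} = 5 - \left(-216 + V\right) = 221 - V$)
$P{\left(B \right)} = 2 - \frac{\left(-21 + B\right) \left(-18 + B\right)}{2}$ ($P{\left(B \right)} = 2 - \frac{\left(B - 21\right) \left(B - 18\right)}{2} = 2 - \frac{\left(-21 + B\right) \left(-18 + B\right)}{2}$)
$R = 339886$ ($R = -3 + \left(234 - \left(\frac{1193}{2} + \frac{441}{2}\right)\right)^{2} = -3 + \left(234 - 817\right)^{2} = -3 + \left(-583\right)^{2} = -3 + 339889 = 339886$)
$\frac{U{\left(102 - -501,990 \right)}}{R} = \frac{221 - \left(102 - -501\right)}{339886} = \left(221 - \left(102 + 501\right)\right) \frac{1}{339886} = \left(221 - 603\right) \frac{1}{339886} = \left(-382\right) \frac{1}{339886} = - \frac{191}{169943}$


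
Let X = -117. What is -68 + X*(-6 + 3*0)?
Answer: 634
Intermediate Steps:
-68 + X*(-6 + 3*0) = -68 - 117*(-6 + 3*0) = -68 - 117*(-6 + 0) = -68 - 117*(-6) = -68 + 702 = 634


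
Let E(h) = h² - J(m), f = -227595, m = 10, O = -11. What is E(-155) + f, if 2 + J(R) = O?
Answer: -203557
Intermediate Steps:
J(R) = -13 (J(R) = -2 - 11 = -13)
E(h) = 13 + h² (E(h) = h² - 1*(-13) = h² + 13 = 13 + h²)
E(-155) + f = (13 + (-155)²) - 227595 = (13 + 24025) - 227595 = 24038 - 227595 = -203557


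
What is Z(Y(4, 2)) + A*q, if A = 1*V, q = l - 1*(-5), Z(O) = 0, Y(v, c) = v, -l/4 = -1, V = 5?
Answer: 45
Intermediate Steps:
l = 4 (l = -4*(-1) = 4)
q = 9 (q = 4 - 1*(-5) = 4 + 5 = 9)
A = 5 (A = 1*5 = 5)
Z(Y(4, 2)) + A*q = 0 + 5*9 = 0 + 45 = 45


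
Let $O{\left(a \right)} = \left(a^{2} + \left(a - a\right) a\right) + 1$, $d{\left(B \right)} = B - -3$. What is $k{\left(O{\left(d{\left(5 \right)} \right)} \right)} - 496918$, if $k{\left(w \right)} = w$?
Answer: $-496853$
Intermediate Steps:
$d{\left(B \right)} = 3 + B$ ($d{\left(B \right)} = B + 3 = 3 + B$)
$O{\left(a \right)} = 1 + a^{2}$ ($O{\left(a \right)} = \left(a^{2} + 0 a\right) + 1 = \left(a^{2} + 0\right) + 1 = a^{2} + 1 = 1 + a^{2}$)
$k{\left(O{\left(d{\left(5 \right)} \right)} \right)} - 496918 = \left(1 + \left(3 + 5\right)^{2}\right) - 496918 = \left(1 + 8^{2}\right) - 496918 = \left(1 + 64\right) - 496918 = 65 - 496918 = -496853$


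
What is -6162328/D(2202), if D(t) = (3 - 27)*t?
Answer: 770291/6606 ≈ 116.60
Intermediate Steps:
D(t) = -24*t
-6162328/D(2202) = -6162328/((-24*2202)) = -6162328/(-52848) = -6162328*(-1/52848) = 770291/6606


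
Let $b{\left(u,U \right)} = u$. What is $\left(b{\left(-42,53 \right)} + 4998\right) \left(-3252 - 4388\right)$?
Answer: $-37863840$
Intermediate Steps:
$\left(b{\left(-42,53 \right)} + 4998\right) \left(-3252 - 4388\right) = \left(-42 + 4998\right) \left(-3252 - 4388\right) = 4956 \left(-7640\right) = -37863840$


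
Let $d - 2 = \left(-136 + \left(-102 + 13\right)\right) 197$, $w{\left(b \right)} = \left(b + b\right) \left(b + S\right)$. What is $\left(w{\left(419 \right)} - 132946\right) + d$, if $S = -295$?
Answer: $-73357$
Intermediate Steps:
$w{\left(b \right)} = 2 b \left(-295 + b\right)$ ($w{\left(b \right)} = \left(b + b\right) \left(b - 295\right) = 2 b \left(-295 + b\right)$)
$d = -44323$ ($d = 2 + \left(-136 + \left(-102 + 13\right)\right) 197 = 2 + \left(-136 - 89\right) 197 = 2 - 44325 = -44323$)
$\left(w{\left(419 \right)} - 132946\right) + d = \left(2 \cdot 419 \left(-295 + 419\right) - 132946\right) - 44323 = \left(2 \cdot 419 \cdot 124 - 132946\right) - 44323 = \left(103912 - 132946\right) - 44323 = -29034 - 44323 = -73357$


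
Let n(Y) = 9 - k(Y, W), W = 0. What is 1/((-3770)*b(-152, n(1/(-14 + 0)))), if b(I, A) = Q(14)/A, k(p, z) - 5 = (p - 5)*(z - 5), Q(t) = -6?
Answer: -23/24360 ≈ -0.00094417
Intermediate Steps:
k(p, z) = 5 + (-5 + p)*(-5 + z) (k(p, z) = 5 + (p - 5)*(z - 5) = 5 + (-5 + p)*(-5 + z))
n(Y) = -21 + 5*Y (n(Y) = 9 - (30 - 5*Y - 5*0 + Y*0) = 9 - (30 - 5*Y + 0 + 0) = 9 - (30 - 5*Y) = 9 + (-30 + 5*Y) = -21 + 5*Y)
b(I, A) = -6/A
1/((-3770)*b(-152, n(1/(-14 + 0)))) = 1/((-3770)*((-6/(-21 + 5/(-14 + 0))))) = -1/(3770*((-6/(-21 + 5/(-14))))) = -1/(3770*((-6/(-21 + 5*(-1/14))))) = -1/(3770*((-6/(-21 - 5/14)))) = -1/(3770*((-6/(-299/14)))) = -1/(3770*((-6*(-14/299)))) = -1/(3770*84/299) = -1/3770*299/84 = -23/24360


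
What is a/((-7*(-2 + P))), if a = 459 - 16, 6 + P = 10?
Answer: -443/14 ≈ -31.643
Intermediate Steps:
P = 4 (P = -6 + 10 = 4)
a = 443
a/((-7*(-2 + P))) = 443/((-7*(-2 + 4))) = 443/((-7*2)) = 443/(-14) = 443*(-1/14) = -443/14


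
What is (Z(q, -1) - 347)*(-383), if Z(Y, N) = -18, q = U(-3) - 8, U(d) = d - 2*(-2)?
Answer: 139795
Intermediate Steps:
U(d) = 4 + d (U(d) = d + 4 = 4 + d)
q = -7 (q = (4 - 3) - 8 = 1 - 8 = -7)
(Z(q, -1) - 347)*(-383) = (-18 - 347)*(-383) = -365*(-383) = 139795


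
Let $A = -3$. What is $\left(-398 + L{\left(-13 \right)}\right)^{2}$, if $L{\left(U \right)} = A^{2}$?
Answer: $151321$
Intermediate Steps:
$L{\left(U \right)} = 9$ ($L{\left(U \right)} = \left(-3\right)^{2} = 9$)
$\left(-398 + L{\left(-13 \right)}\right)^{2} = \left(-398 + 9\right)^{2} = \left(-389\right)^{2} = 151321$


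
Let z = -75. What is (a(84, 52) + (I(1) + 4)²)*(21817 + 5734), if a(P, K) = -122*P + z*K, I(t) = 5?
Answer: -387559917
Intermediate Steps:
a(P, K) = -122*P - 75*K
(a(84, 52) + (I(1) + 4)²)*(21817 + 5734) = ((-122*84 - 75*52) + (5 + 4)²)*(21817 + 5734) = ((-10248 - 3900) + 9²)*27551 = (-14148 + 81)*27551 = -14067*27551 = -387559917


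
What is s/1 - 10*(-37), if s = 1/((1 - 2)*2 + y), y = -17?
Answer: 7029/19 ≈ 369.95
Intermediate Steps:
s = -1/19 (s = 1/((1 - 2)*2 - 17) = 1/(-1*2 - 17) = 1/(-2 - 17) = 1/(-19) = -1/19 ≈ -0.052632)
s/1 - 10*(-37) = -1/19/1 - 10*(-37) = -1/19*1 + 370 = -1/19 + 370 = 7029/19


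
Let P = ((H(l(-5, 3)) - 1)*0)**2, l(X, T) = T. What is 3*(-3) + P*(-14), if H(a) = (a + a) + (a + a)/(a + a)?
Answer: -9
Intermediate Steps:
H(a) = 1 + 2*a (H(a) = 2*a + (2*a)/((2*a)) = 2*a + (2*a)*(1/(2*a)) = 2*a + 1 = 1 + 2*a)
P = 0 (P = (((1 + 2*3) - 1)*0)**2 = (((1 + 6) - 1)*0)**2 = ((7 - 1)*0)**2 = (6*0)**2 = 0**2 = 0)
3*(-3) + P*(-14) = 3*(-3) + 0*(-14) = -9 + 0 = -9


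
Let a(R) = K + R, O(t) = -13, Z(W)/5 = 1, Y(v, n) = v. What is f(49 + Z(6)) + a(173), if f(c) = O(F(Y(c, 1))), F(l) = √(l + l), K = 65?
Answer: 225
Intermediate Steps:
Z(W) = 5 (Z(W) = 5*1 = 5)
F(l) = √2*√l (F(l) = √(2*l) = √2*√l)
f(c) = -13
a(R) = 65 + R
f(49 + Z(6)) + a(173) = -13 + (65 + 173) = -13 + 238 = 225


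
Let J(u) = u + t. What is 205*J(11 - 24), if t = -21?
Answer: -6970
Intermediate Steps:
J(u) = -21 + u (J(u) = u - 21 = -21 + u)
205*J(11 - 24) = 205*(-21 + (11 - 24)) = 205*(-21 - 13) = 205*(-34) = -6970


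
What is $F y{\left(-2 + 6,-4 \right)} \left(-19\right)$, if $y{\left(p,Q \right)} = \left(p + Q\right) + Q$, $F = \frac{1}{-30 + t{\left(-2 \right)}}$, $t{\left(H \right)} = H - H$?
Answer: $- \frac{38}{15} \approx -2.5333$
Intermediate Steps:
$t{\left(H \right)} = 0$
$F = - \frac{1}{30}$ ($F = \frac{1}{-30 + 0} = \frac{1}{-30} = - \frac{1}{30} \approx -0.033333$)
$y{\left(p,Q \right)} = p + 2 Q$ ($y{\left(p,Q \right)} = \left(Q + p\right) + Q = p + 2 Q$)
$F y{\left(-2 + 6,-4 \right)} \left(-19\right) = - \frac{\left(-2 + 6\right) + 2 \left(-4\right)}{30} \left(-19\right) = - \frac{4 - 8}{30} \left(-19\right) = \left(- \frac{1}{30}\right) \left(-4\right) \left(-19\right) = \frac{2}{15} \left(-19\right) = - \frac{38}{15}$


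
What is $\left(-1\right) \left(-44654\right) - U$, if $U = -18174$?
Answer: $62828$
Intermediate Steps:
$\left(-1\right) \left(-44654\right) - U = \left(-1\right) \left(-44654\right) - -18174 = 44654 + 18174 = 62828$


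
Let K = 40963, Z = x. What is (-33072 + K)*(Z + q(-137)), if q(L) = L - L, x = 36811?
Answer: 290475601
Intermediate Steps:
Z = 36811
q(L) = 0
(-33072 + K)*(Z + q(-137)) = (-33072 + 40963)*(36811 + 0) = 7891*36811 = 290475601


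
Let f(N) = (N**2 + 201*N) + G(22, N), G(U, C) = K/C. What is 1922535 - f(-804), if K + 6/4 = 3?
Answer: 770619529/536 ≈ 1.4377e+6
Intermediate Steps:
K = 3/2 (K = -3/2 + 3 = 3/2 ≈ 1.5000)
G(U, C) = 3/(2*C)
f(N) = N**2 + 201*N + 3/(2*N) (f(N) = (N**2 + 201*N) + 3/(2*N) = N**2 + 201*N + 3/(2*N))
1922535 - f(-804) = 1922535 - ((-804)**2 + 201*(-804) + (3/2)/(-804)) = 1922535 - (646416 - 161604 + (3/2)*(-1/804)) = 1922535 - (646416 - 161604 - 1/536) = 1922535 - 1*259859231/536 = 1922535 - 259859231/536 = 770619529/536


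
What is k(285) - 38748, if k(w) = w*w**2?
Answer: 23110377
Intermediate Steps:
k(w) = w**3
k(285) - 38748 = 285**3 - 38748 = 23149125 - 38748 = 23110377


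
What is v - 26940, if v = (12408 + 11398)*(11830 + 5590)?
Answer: 414673580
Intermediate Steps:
v = 414700520 (v = 23806*17420 = 414700520)
v - 26940 = 414700520 - 26940 = 414673580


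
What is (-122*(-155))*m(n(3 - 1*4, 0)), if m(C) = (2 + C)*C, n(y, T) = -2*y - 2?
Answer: 0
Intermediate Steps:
n(y, T) = -2 - 2*y
m(C) = C*(2 + C)
(-122*(-155))*m(n(3 - 1*4, 0)) = (-122*(-155))*((-2 - 2*(3 - 1*4))*(2 + (-2 - 2*(3 - 1*4)))) = 18910*((-2 - 2*(3 - 4))*(2 + (-2 - 2*(3 - 4)))) = 18910*((-2 - 2*(-1))*(2 + (-2 - 2*(-1)))) = 18910*((-2 + 2)*(2 + (-2 + 2))) = 18910*(0*(2 + 0)) = 18910*(0*2) = 18910*0 = 0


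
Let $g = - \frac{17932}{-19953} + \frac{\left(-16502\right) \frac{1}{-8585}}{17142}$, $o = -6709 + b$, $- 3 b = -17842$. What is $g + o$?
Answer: $- \frac{372315304866634}{489394114785} \approx -760.77$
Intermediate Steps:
$b = \frac{17842}{3}$ ($b = \left(- \frac{1}{3}\right) \left(-17842\right) = \frac{17842}{3} \approx 5947.3$)
$o = - \frac{2285}{3}$ ($o = -6709 + \frac{17842}{3} = - \frac{2285}{3} \approx -761.67$)
$g = \frac{439879227941}{489394114785}$ ($g = \left(-17932\right) \left(- \frac{1}{19953}\right) + \left(-16502\right) \left(- \frac{1}{8585}\right) \frac{1}{17142} = \frac{17932}{19953} + \frac{16502}{8585} \cdot \frac{1}{17142} = \frac{17932}{19953} + \frac{8251}{73582035} = \frac{439879227941}{489394114785} \approx 0.89882$)
$g + o = \frac{439879227941}{489394114785} - \frac{2285}{3} = - \frac{372315304866634}{489394114785}$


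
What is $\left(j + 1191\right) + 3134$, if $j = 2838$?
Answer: $7163$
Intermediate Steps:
$\left(j + 1191\right) + 3134 = \left(2838 + 1191\right) + 3134 = 4029 + 3134 = 7163$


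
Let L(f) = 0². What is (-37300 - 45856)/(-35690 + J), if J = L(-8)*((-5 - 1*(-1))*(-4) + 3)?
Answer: 41578/17845 ≈ 2.3300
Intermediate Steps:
L(f) = 0
J = 0 (J = 0*((-5 - 1*(-1))*(-4) + 3) = 0*((-5 + 1)*(-4) + 3) = 0*(-4*(-4) + 3) = 0*(16 + 3) = 0*19 = 0)
(-37300 - 45856)/(-35690 + J) = (-37300 - 45856)/(-35690 + 0) = -83156/(-35690) = -83156*(-1/35690) = 41578/17845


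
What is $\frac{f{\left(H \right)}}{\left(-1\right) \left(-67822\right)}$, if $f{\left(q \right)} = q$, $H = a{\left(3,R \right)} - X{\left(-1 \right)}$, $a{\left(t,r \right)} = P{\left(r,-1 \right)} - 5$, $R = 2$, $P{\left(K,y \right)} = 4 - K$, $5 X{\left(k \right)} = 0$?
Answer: $- \frac{3}{67822} \approx -4.4233 \cdot 10^{-5}$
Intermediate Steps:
$X{\left(k \right)} = 0$ ($X{\left(k \right)} = \frac{1}{5} \cdot 0 = 0$)
$a{\left(t,r \right)} = -1 - r$ ($a{\left(t,r \right)} = \left(4 - r\right) - 5 = -1 - r$)
$H = -3$ ($H = \left(-1 - 2\right) - 0 = \left(-1 - 2\right) + 0 = -3 + 0 = -3$)
$\frac{f{\left(H \right)}}{\left(-1\right) \left(-67822\right)} = - \frac{3}{\left(-1\right) \left(-67822\right)} = - \frac{3}{67822}$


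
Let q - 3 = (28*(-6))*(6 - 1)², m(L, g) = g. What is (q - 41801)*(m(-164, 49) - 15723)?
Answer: 720972652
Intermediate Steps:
q = -4197 (q = 3 + (28*(-6))*(6 - 1)² = 3 - 168*5² = 3 - 168*25 = 3 - 4200 = -4197)
(q - 41801)*(m(-164, 49) - 15723) = (-4197 - 41801)*(49 - 15723) = -45998*(-15674) = 720972652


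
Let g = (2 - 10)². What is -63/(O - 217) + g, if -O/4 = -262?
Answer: 17707/277 ≈ 63.924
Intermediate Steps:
O = 1048 (O = -4*(-262) = 1048)
g = 64 (g = (-8)² = 64)
-63/(O - 217) + g = -63/(1048 - 217) + 64 = -63/831 + 64 = -63*1/831 + 64 = -21/277 + 64 = 17707/277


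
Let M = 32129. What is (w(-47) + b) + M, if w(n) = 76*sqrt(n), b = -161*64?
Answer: 21825 + 76*I*sqrt(47) ≈ 21825.0 + 521.03*I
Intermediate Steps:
b = -10304
(w(-47) + b) + M = (76*sqrt(-47) - 10304) + 32129 = (76*(I*sqrt(47)) - 10304) + 32129 = (76*I*sqrt(47) - 10304) + 32129 = (-10304 + 76*I*sqrt(47)) + 32129 = 21825 + 76*I*sqrt(47)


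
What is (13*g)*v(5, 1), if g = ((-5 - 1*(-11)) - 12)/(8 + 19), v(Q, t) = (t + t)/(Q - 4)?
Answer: -52/9 ≈ -5.7778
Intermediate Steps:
v(Q, t) = 2*t/(-4 + Q) (v(Q, t) = (2*t)/(-4 + Q) = 2*t/(-4 + Q))
g = -2/9 (g = ((-5 + 11) - 12)/27 = (6 - 12)*(1/27) = -6*1/27 = -2/9 ≈ -0.22222)
(13*g)*v(5, 1) = (13*(-2/9))*(2*1/(-4 + 5)) = -52/(9*1) = -52/9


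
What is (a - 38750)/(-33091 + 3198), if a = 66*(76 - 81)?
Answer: 39080/29893 ≈ 1.3073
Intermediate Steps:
a = -330 (a = 66*(-5) = -330)
(a - 38750)/(-33091 + 3198) = (-330 - 38750)/(-33091 + 3198) = -39080/(-29893) = -39080*(-1/29893) = 39080/29893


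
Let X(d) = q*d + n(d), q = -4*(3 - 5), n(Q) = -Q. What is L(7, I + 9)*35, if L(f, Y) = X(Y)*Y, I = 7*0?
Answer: 19845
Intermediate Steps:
I = 0
q = 8 (q = -4*(-2) = 8)
X(d) = 7*d (X(d) = 8*d - d = 7*d)
L(f, Y) = 7*Y² (L(f, Y) = (7*Y)*Y = 7*Y²)
L(7, I + 9)*35 = (7*(0 + 9)²)*35 = (7*9²)*35 = (7*81)*35 = 567*35 = 19845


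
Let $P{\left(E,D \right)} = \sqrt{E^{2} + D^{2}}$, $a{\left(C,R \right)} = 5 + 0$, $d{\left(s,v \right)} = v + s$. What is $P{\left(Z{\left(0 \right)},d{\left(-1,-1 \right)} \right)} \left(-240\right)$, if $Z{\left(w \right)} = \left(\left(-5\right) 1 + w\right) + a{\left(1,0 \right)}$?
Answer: $-480$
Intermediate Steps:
$d{\left(s,v \right)} = s + v$
$a{\left(C,R \right)} = 5$
$Z{\left(w \right)} = w$ ($Z{\left(w \right)} = \left(\left(-5\right) 1 + w\right) + 5 = \left(-5 + w\right) + 5 = w$)
$P{\left(E,D \right)} = \sqrt{D^{2} + E^{2}}$
$P{\left(Z{\left(0 \right)},d{\left(-1,-1 \right)} \right)} \left(-240\right) = \sqrt{\left(-1 - 1\right)^{2} + 0^{2}} \left(-240\right) = \sqrt{\left(-2\right)^{2} + 0} \left(-240\right) = \sqrt{4 + 0} \left(-240\right) = \sqrt{4} \left(-240\right) = 2 \left(-240\right) = -480$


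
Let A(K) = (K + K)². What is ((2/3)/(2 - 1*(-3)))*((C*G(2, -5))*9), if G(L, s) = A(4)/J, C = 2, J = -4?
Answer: -192/5 ≈ -38.400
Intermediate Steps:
A(K) = 4*K² (A(K) = (2*K)² = 4*K²)
G(L, s) = -16 (G(L, s) = (4*4²)/(-4) = (4*16)*(-¼) = 64*(-¼) = -16)
((2/3)/(2 - 1*(-3)))*((C*G(2, -5))*9) = ((2/3)/(2 - 1*(-3)))*((2*(-16))*9) = ((2*(⅓))/(2 + 3))*(-32*9) = ((⅔)/5)*(-288) = ((⅔)*(⅕))*(-288) = (2/15)*(-288) = -192/5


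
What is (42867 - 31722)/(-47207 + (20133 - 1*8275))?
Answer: -3715/11783 ≈ -0.31528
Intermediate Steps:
(42867 - 31722)/(-47207 + (20133 - 1*8275)) = 11145/(-47207 + (20133 - 8275)) = 11145/(-47207 + 11858) = 11145/(-35349) = 11145*(-1/35349) = -3715/11783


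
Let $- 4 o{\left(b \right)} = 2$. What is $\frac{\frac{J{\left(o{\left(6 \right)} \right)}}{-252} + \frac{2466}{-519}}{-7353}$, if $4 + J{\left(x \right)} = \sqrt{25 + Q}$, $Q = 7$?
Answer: $\frac{51613}{80140347} + \frac{\sqrt{2}}{463239} \approx 0.00064709$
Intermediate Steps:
$o{\left(b \right)} = - \frac{1}{2}$ ($o{\left(b \right)} = \left(- \frac{1}{4}\right) 2 = - \frac{1}{2}$)
$J{\left(x \right)} = -4 + 4 \sqrt{2}$ ($J{\left(x \right)} = -4 + \sqrt{25 + 7} = -4 + \sqrt{32} = -4 + 4 \sqrt{2}$)
$\frac{\frac{J{\left(o{\left(6 \right)} \right)}}{-252} + \frac{2466}{-519}}{-7353} = \frac{\frac{-4 + 4 \sqrt{2}}{-252} + \frac{2466}{-519}}{-7353} = \left(\left(-4 + 4 \sqrt{2}\right) \left(- \frac{1}{252}\right) + 2466 \left(- \frac{1}{519}\right)\right) \left(- \frac{1}{7353}\right) = \left(\left(\frac{1}{63} - \frac{\sqrt{2}}{63}\right) - \frac{822}{173}\right) \left(- \frac{1}{7353}\right) = \left(- \frac{51613}{10899} - \frac{\sqrt{2}}{63}\right) \left(- \frac{1}{7353}\right) = \frac{51613}{80140347} + \frac{\sqrt{2}}{463239}$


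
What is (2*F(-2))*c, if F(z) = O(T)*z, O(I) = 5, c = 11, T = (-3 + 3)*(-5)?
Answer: -220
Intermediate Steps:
T = 0 (T = 0*(-5) = 0)
F(z) = 5*z
(2*F(-2))*c = (2*(5*(-2)))*11 = (2*(-10))*11 = -20*11 = -220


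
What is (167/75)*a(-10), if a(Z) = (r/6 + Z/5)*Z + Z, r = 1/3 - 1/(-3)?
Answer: 2672/135 ≈ 19.793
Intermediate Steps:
r = 2/3 (r = 1*(1/3) - 1*(-1/3) = 1/3 + 1/3 = 2/3 ≈ 0.66667)
a(Z) = Z + Z*(1/9 + Z/5) (a(Z) = ((2/3)/6 + Z/5)*Z + Z = ((2/3)*(1/6) + Z*(1/5))*Z + Z = (1/9 + Z/5)*Z + Z = Z*(1/9 + Z/5) + Z = Z + Z*(1/9 + Z/5))
(167/75)*a(-10) = (167/75)*((1/45)*(-10)*(50 + 9*(-10))) = (167*(1/75))*((1/45)*(-10)*(50 - 90)) = 167*((1/45)*(-10)*(-40))/75 = (167/75)*(80/9) = 2672/135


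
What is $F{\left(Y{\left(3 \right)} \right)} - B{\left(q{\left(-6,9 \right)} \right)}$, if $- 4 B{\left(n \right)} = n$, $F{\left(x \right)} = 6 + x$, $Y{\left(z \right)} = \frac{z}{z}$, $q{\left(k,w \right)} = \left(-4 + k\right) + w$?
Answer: $\frac{27}{4} \approx 6.75$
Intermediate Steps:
$q{\left(k,w \right)} = -4 + k + w$
$Y{\left(z \right)} = 1$
$B{\left(n \right)} = - \frac{n}{4}$
$F{\left(Y{\left(3 \right)} \right)} - B{\left(q{\left(-6,9 \right)} \right)} = \left(6 + 1\right) - - \frac{-4 - 6 + 9}{4} = 7 - \left(- \frac{1}{4}\right) \left(-1\right) = 7 - \frac{1}{4} = \frac{27}{4}$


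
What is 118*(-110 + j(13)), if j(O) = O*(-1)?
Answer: -14514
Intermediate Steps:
j(O) = -O
118*(-110 + j(13)) = 118*(-110 - 1*13) = 118*(-110 - 13) = 118*(-123) = -14514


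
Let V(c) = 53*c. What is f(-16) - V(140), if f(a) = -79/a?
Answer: -118641/16 ≈ -7415.1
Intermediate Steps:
f(-16) - V(140) = -79/(-16) - 53*140 = -79*(-1/16) - 1*7420 = 79/16 - 7420 = -118641/16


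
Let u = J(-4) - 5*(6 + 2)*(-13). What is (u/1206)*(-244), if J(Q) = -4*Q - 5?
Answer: -7198/67 ≈ -107.43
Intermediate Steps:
J(Q) = -5 - 4*Q
u = 531 (u = (-5 - 4*(-4)) - 5*(6 + 2)*(-13) = (-5 + 16) - 5*8*(-13) = 11 - 40*(-13) = 11 + 520 = 531)
(u/1206)*(-244) = (531/1206)*(-244) = (531*(1/1206))*(-244) = (59/134)*(-244) = -7198/67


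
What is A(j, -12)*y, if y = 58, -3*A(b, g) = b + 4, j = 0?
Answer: -232/3 ≈ -77.333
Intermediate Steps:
A(b, g) = -4/3 - b/3 (A(b, g) = -(b + 4)/3 = -(4 + b)/3 = -4/3 - b/3)
A(j, -12)*y = (-4/3 - 1/3*0)*58 = (-4/3 + 0)*58 = -4/3*58 = -232/3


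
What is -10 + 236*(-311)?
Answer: -73406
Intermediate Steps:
-10 + 236*(-311) = -10 - 73396 = -73406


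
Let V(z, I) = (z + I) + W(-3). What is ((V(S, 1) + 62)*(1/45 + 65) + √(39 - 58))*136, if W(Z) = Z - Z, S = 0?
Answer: 2785552/5 + 136*I*√19 ≈ 5.5711e+5 + 592.81*I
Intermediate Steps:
W(Z) = 0
V(z, I) = I + z (V(z, I) = (z + I) + 0 = (I + z) + 0 = I + z)
((V(S, 1) + 62)*(1/45 + 65) + √(39 - 58))*136 = (((1 + 0) + 62)*(1/45 + 65) + √(39 - 58))*136 = ((1 + 62)*(1/45 + 65) + √(-19))*136 = (63*(2926/45) + I*√19)*136 = (20482/5 + I*√19)*136 = 2785552/5 + 136*I*√19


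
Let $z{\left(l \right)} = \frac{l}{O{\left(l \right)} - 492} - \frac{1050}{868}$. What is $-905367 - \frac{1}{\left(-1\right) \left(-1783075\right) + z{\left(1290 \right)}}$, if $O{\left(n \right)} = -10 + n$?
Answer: $- \frac{9858760031361152}{10889241635} \approx -9.0537 \cdot 10^{5}$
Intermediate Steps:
$z{\left(l \right)} = - \frac{75}{62} + \frac{l}{-502 + l}$ ($z{\left(l \right)} = \frac{l}{\left(-10 + l\right) - 492} - \frac{1050}{868} = \frac{l}{-502 + l} - \frac{75}{62} = - \frac{75}{62} + \frac{l}{-502 + l}$)
$-905367 - \frac{1}{\left(-1\right) \left(-1783075\right) + z{\left(1290 \right)}} = -905367 - \frac{1}{\left(-1\right) \left(-1783075\right) + \frac{37650 - 16770}{62 \left(-502 + 1290\right)}} = -905367 - \frac{1}{1783075 + \frac{37650 - 16770}{62 \cdot 788}} = -905367 - \frac{1}{1783075 + \frac{1}{62} \cdot \frac{1}{788} \cdot 20880} = -905367 - \frac{1}{1783075 + \frac{2610}{6107}} = -905367 - \frac{1}{\frac{10889241635}{6107}} = -905367 - \frac{6107}{10889241635} = - \frac{9858760031361152}{10889241635}$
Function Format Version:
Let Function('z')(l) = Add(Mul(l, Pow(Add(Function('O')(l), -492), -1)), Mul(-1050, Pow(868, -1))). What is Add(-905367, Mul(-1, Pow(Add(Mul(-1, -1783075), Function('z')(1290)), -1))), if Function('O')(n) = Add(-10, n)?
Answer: Rational(-9858760031361152, 10889241635) ≈ -9.0537e+5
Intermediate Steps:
Function('z')(l) = Add(Rational(-75, 62), Mul(l, Pow(Add(-502, l), -1))) (Function('z')(l) = Add(Mul(l, Pow(Add(Add(-10, l), -492), -1)), Mul(-1050, Pow(868, -1))) = Add(Mul(l, Pow(Add(-502, l), -1)), Mul(-1050, Rational(1, 868))) = Add(Mul(l, Pow(Add(-502, l), -1)), Rational(-75, 62)) = Add(Rational(-75, 62), Mul(l, Pow(Add(-502, l), -1))))
Add(-905367, Mul(-1, Pow(Add(Mul(-1, -1783075), Function('z')(1290)), -1))) = Add(-905367, Mul(-1, Pow(Add(Mul(-1, -1783075), Mul(Rational(1, 62), Pow(Add(-502, 1290), -1), Add(37650, Mul(-13, 1290)))), -1))) = Add(-905367, Mul(-1, Pow(Add(1783075, Mul(Rational(1, 62), Pow(788, -1), Add(37650, -16770))), -1))) = Add(-905367, Mul(-1, Pow(Add(1783075, Mul(Rational(1, 62), Rational(1, 788), 20880)), -1))) = Add(-905367, Mul(-1, Pow(Add(1783075, Rational(2610, 6107)), -1))) = Add(-905367, Mul(-1, Pow(Rational(10889241635, 6107), -1))) = Add(-905367, Mul(-1, Rational(6107, 10889241635))) = Add(-905367, Rational(-6107, 10889241635)) = Rational(-9858760031361152, 10889241635)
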